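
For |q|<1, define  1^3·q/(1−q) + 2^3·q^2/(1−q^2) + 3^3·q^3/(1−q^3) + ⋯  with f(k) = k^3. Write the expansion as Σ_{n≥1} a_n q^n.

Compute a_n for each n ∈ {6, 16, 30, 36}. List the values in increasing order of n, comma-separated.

252, 4681, 31752, 55261

d|6:{1,2,3,6}  Σf=1+8+27+216=252
n=16: 1·16 2·8 4·4 8·2 16·1  f→[1+8+64+512+4096]=4681
q^30  k|30↦f(k): 30:27000 15:3375 10:1000 6:216 5:125 3:27 2:8 1:1  a_30=31752
n=36: 36·1 18·2 12·3 9·4 6·6 4·9 3·12 2·18 1·36  f→[46656+5832+1728+729+216+64+27+8+1]=55261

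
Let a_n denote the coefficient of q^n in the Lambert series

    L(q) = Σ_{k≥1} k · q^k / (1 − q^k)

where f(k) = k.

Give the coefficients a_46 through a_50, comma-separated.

72, 48, 124, 57, 93

n=46: 1·46 2·23 23·2 46·1  f→[1+2+23+46]=72
[q^47] f(47)=47,f(1)=1 ⇒ 48
n=48: 48·1 24·2 16·3 12·4 8·6 6·8 4·12 3·16 2·24 1·48  f→[48+24+16+12+8+6+4+3+2+1]=124
n=49: 49·1 7·7 1·49  f→[49+7+1]=57
q^50  k|50↦f(k): 50:50 25:25 10:10 5:5 2:2 1:1  a_50=93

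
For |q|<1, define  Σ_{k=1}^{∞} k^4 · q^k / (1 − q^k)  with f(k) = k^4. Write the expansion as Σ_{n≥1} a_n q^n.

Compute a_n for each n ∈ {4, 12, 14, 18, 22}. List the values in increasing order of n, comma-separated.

273, 22386, 40834, 112931, 248914

n=4: 1·4 2·2 4·1  f→[1+16+256]=273
d|12:{12,6,4,3,2,1}  Σf=20736+1296+256+81+16+1=22386
n=14: 14·1 7·2 2·7 1·14  f→[38416+2401+16+1]=40834
[q^18] f(18)=104976,f(9)=6561,f(6)=1296,f(3)=81,f(2)=16,f(1)=1 ⇒ 112931
[q^22] f(1)=1,f(2)=16,f(11)=14641,f(22)=234256 ⇒ 248914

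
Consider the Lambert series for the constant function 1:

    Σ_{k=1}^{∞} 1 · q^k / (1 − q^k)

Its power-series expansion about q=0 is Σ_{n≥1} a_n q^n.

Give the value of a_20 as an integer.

q^20  k|20↦f(k): 1:1 2:1 4:1 5:1 10:1 20:1  a_20=6

a_20 = 6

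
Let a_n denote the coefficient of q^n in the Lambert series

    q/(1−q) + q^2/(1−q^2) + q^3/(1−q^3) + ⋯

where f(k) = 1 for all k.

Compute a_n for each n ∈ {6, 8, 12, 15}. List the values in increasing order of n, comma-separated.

4, 4, 6, 4

n=6: 1·6 2·3 3·2 6·1  f→[1+1+1+1]=4
q^8  k|8↦f(k): 8:1 4:1 2:1 1:1  a_8=4
d|12:{12,6,4,3,2,1}  Σf=1+1+1+1+1+1=6
d|15:{15,5,3,1}  Σf=1+1+1+1=4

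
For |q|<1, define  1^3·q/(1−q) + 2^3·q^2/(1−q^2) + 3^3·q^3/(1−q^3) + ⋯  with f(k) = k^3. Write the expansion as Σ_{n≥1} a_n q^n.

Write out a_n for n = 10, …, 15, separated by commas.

d|10:{10,5,2,1}  Σf=1000+125+8+1=1134
[q^11] f(11)=1331,f(1)=1 ⇒ 1332
q^12  k|12↦f(k): 12:1728 6:216 4:64 3:27 2:8 1:1  a_12=2044
d|13:{13,1}  Σf=2197+1=2198
n=14: 1·14 2·7 7·2 14·1  f→[1+8+343+2744]=3096
[q^15] f(15)=3375,f(5)=125,f(3)=27,f(1)=1 ⇒ 3528

1134, 1332, 2044, 2198, 3096, 3528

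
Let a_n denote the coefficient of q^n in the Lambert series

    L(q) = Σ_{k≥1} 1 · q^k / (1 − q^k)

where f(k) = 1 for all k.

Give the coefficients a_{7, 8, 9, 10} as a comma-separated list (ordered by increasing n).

2, 4, 3, 4

n=7: 1·7 7·1  f→[1+1]=2
n=8: 1·8 2·4 4·2 8·1  f→[1+1+1+1]=4
q^9  k|9↦f(k): 1:1 3:1 9:1  a_9=3
[q^10] f(1)=1,f(2)=1,f(5)=1,f(10)=1 ⇒ 4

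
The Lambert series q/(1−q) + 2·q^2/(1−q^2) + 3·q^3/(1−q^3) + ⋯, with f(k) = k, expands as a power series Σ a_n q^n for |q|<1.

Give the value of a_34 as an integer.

[q^34] f(34)=34,f(17)=17,f(2)=2,f(1)=1 ⇒ 54

a_34 = 54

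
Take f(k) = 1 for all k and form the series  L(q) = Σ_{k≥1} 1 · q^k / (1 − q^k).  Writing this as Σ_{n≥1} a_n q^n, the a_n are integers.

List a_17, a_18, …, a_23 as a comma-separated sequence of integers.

2, 6, 2, 6, 4, 4, 2

n=17: 1·17 17·1  f→[1+1]=2
d|18:{18,9,6,3,2,1}  Σf=1+1+1+1+1+1=6
d|19:{19,1}  Σf=1+1=2
[q^20] f(20)=1,f(10)=1,f(5)=1,f(4)=1,f(2)=1,f(1)=1 ⇒ 6
[q^21] f(21)=1,f(7)=1,f(3)=1,f(1)=1 ⇒ 4
[q^22] f(22)=1,f(11)=1,f(2)=1,f(1)=1 ⇒ 4
n=23: 23·1 1·23  f→[1+1]=2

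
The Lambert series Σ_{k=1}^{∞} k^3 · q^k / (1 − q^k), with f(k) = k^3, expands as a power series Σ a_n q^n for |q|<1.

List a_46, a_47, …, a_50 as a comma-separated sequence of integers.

109512, 103824, 131068, 117993, 141759

q^46  k|46↦f(k): 1:1 2:8 23:12167 46:97336  a_46=109512
n=47: 1·47 47·1  f→[1+103823]=103824
[q^48] f(1)=1,f(2)=8,f(3)=27,f(4)=64,f(6)=216,f(8)=512,f(12)=1728,f(16)=4096,f(24)=13824,f(48)=110592 ⇒ 131068
[q^49] f(1)=1,f(7)=343,f(49)=117649 ⇒ 117993
n=50: 50·1 25·2 10·5 5·10 2·25 1·50  f→[125000+15625+1000+125+8+1]=141759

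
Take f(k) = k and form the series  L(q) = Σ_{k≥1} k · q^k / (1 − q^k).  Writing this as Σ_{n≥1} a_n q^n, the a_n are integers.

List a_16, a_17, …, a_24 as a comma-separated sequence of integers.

q^16  k|16↦f(k): 1:1 2:2 4:4 8:8 16:16  a_16=31
q^17  k|17↦f(k): 1:1 17:17  a_17=18
n=18: 1·18 2·9 3·6 6·3 9·2 18·1  f→[1+2+3+6+9+18]=39
q^19  k|19↦f(k): 1:1 19:19  a_19=20
[q^20] f(20)=20,f(10)=10,f(5)=5,f(4)=4,f(2)=2,f(1)=1 ⇒ 42
n=21: 1·21 3·7 7·3 21·1  f→[1+3+7+21]=32
d|22:{1,2,11,22}  Σf=1+2+11+22=36
d|23:{1,23}  Σf=1+23=24
q^24  k|24↦f(k): 1:1 2:2 3:3 4:4 6:6 8:8 12:12 24:24  a_24=60

31, 18, 39, 20, 42, 32, 36, 24, 60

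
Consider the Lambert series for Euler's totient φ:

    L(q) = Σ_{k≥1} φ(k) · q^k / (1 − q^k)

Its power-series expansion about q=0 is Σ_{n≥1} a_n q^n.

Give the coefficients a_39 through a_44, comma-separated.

[q^39] φ(1)=1,φ(3)=2,φ(13)=12,φ(39)=24 ⇒ 39
[q^40] φ(40)=16,φ(20)=8,φ(10)=4,φ(8)=4,φ(5)=4,φ(4)=2,φ(2)=1,φ(1)=1 ⇒ 40
q^41  k|41↦φ(k): 41:40 1:1  a_41=41
[q^42] φ(42)=12,φ(21)=12,φ(14)=6,φ(7)=6,φ(6)=2,φ(3)=2,φ(2)=1,φ(1)=1 ⇒ 42
[q^43] φ(1)=1,φ(43)=42 ⇒ 43
q^44  k|44↦φ(k): 44:20 22:10 11:10 4:2 2:1 1:1  a_44=44

39, 40, 41, 42, 43, 44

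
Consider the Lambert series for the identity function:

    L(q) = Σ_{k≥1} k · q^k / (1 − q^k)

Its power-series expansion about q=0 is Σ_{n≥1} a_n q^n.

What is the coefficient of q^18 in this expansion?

a_18 = 39

q^18  k|18↦f(k): 18:18 9:9 6:6 3:3 2:2 1:1  a_18=39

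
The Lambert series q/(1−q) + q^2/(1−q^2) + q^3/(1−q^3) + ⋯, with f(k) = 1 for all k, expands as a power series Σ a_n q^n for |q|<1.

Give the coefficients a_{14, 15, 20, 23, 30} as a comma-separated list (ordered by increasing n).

4, 4, 6, 2, 8

n=14: 14·1 7·2 2·7 1·14  f→[1+1+1+1]=4
n=15: 1·15 3·5 5·3 15·1  f→[1+1+1+1]=4
[q^20] f(1)=1,f(2)=1,f(4)=1,f(5)=1,f(10)=1,f(20)=1 ⇒ 6
q^23  k|23↦f(k): 1:1 23:1  a_23=2
q^30  k|30↦f(k): 30:1 15:1 10:1 6:1 5:1 3:1 2:1 1:1  a_30=8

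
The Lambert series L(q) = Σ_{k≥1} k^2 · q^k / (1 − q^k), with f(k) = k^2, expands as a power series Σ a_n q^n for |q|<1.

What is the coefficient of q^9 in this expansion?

a_9 = 91

q^9  k|9↦f(k): 9:81 3:9 1:1  a_9=91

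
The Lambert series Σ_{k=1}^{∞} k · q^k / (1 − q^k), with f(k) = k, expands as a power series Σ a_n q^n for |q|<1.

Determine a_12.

n=12: 1·12 2·6 3·4 4·3 6·2 12·1  f→[1+2+3+4+6+12]=28

a_12 = 28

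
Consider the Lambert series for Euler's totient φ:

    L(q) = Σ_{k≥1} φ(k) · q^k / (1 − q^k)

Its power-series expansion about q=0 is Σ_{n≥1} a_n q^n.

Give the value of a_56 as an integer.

q^56  k|56↦φ(k): 1:1 2:1 4:2 7:6 8:4 14:6 28:12 56:24  a_56=56

a_56 = 56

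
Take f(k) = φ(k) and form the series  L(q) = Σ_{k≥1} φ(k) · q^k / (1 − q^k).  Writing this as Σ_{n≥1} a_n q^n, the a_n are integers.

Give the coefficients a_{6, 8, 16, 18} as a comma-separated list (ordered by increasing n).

n=6: 6·1 3·2 2·3 1·6  φ→[2+2+1+1]=6
d|8:{1,2,4,8}  Σφ=1+1+2+4=8
n=16: 16·1 8·2 4·4 2·8 1·16  φ→[8+4+2+1+1]=16
[q^18] φ(18)=6,φ(9)=6,φ(6)=2,φ(3)=2,φ(2)=1,φ(1)=1 ⇒ 18

6, 8, 16, 18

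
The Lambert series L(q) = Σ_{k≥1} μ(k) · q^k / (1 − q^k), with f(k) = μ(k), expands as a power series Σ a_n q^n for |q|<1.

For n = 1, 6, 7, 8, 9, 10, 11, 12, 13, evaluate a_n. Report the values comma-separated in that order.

1, 0, 0, 0, 0, 0, 0, 0, 0

[q^1] μ(1)=1 ⇒ 1
d|6:{1,2,3,6}  Σμ=1+(-1)+(-1)+1=0
n=7: 1·7 7·1  μ→[1+(-1)]=0
[q^8] μ(8)=0,μ(4)=0,μ(2)=-1,μ(1)=1 ⇒ 0
q^9  k|9↦μ(k): 1:1 3:-1 9:0  a_9=0
d|10:{1,2,5,10}  Σμ=1+(-1)+(-1)+1=0
n=11: 1·11 11·1  μ→[1+(-1)]=0
q^12  k|12↦μ(k): 12:0 6:1 4:0 3:-1 2:-1 1:1  a_12=0
[q^13] μ(13)=-1,μ(1)=1 ⇒ 0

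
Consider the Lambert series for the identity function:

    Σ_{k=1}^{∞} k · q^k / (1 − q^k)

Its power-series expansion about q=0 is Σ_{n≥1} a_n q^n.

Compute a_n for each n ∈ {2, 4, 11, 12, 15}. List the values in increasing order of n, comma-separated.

d|2:{2,1}  Σf=2+1=3
n=4: 1·4 2·2 4·1  f→[1+2+4]=7
d|11:{11,1}  Σf=11+1=12
d|12:{1,2,3,4,6,12}  Σf=1+2+3+4+6+12=28
q^15  k|15↦f(k): 15:15 5:5 3:3 1:1  a_15=24

3, 7, 12, 28, 24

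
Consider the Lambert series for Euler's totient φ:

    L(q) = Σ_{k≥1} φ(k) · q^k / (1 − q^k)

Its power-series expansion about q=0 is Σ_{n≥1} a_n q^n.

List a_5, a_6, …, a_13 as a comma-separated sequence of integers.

q^5  k|5↦φ(k): 1:1 5:4  a_5=5
[q^6] φ(6)=2,φ(3)=2,φ(2)=1,φ(1)=1 ⇒ 6
q^7  k|7↦φ(k): 7:6 1:1  a_7=7
n=8: 8·1 4·2 2·4 1·8  φ→[4+2+1+1]=8
[q^9] φ(9)=6,φ(3)=2,φ(1)=1 ⇒ 9
q^10  k|10↦φ(k): 10:4 5:4 2:1 1:1  a_10=10
d|11:{11,1}  Σφ=10+1=11
d|12:{1,2,3,4,6,12}  Σφ=1+1+2+2+2+4=12
[q^13] φ(1)=1,φ(13)=12 ⇒ 13

5, 6, 7, 8, 9, 10, 11, 12, 13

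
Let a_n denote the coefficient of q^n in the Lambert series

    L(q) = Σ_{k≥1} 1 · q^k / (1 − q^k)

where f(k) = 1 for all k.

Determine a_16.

a_16 = 5

n=16: 16·1 8·2 4·4 2·8 1·16  f→[1+1+1+1+1]=5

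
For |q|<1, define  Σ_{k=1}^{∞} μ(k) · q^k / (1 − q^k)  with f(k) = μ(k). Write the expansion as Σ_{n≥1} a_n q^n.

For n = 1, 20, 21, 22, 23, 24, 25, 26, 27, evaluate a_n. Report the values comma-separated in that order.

[q^1] μ(1)=1 ⇒ 1
q^20  k|20↦μ(k): 1:1 2:-1 4:0 5:-1 10:1 20:0  a_20=0
n=21: 21·1 7·3 3·7 1·21  μ→[1+(-1)+(-1)+1]=0
q^22  k|22↦μ(k): 22:1 11:-1 2:-1 1:1  a_22=0
[q^23] μ(1)=1,μ(23)=-1 ⇒ 0
q^24  k|24↦μ(k): 24:0 12:0 8:0 6:1 4:0 3:-1 2:-1 1:1  a_24=0
n=25: 1·25 5·5 25·1  μ→[1+(-1)+0]=0
q^26  k|26↦μ(k): 26:1 13:-1 2:-1 1:1  a_26=0
q^27  k|27↦μ(k): 1:1 3:-1 9:0 27:0  a_27=0

1, 0, 0, 0, 0, 0, 0, 0, 0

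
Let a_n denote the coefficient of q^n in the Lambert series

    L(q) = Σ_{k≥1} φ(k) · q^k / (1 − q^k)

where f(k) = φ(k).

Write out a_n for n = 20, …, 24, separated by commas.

q^20  k|20↦φ(k): 1:1 2:1 4:2 5:4 10:4 20:8  a_20=20
n=21: 21·1 7·3 3·7 1·21  φ→[12+6+2+1]=21
d|22:{22,11,2,1}  Σφ=10+10+1+1=22
q^23  k|23↦φ(k): 1:1 23:22  a_23=23
n=24: 24·1 12·2 8·3 6·4 4·6 3·8 2·12 1·24  φ→[8+4+4+2+2+2+1+1]=24

20, 21, 22, 23, 24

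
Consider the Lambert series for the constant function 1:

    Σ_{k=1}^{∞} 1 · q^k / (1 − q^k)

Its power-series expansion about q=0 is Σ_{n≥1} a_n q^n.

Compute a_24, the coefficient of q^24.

n=24: 24·1 12·2 8·3 6·4 4·6 3·8 2·12 1·24  f→[1+1+1+1+1+1+1+1]=8

a_24 = 8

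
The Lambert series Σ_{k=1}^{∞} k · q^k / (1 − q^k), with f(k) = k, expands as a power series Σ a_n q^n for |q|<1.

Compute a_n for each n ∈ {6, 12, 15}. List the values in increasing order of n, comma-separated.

12, 28, 24

[q^6] f(1)=1,f(2)=2,f(3)=3,f(6)=6 ⇒ 12
[q^12] f(1)=1,f(2)=2,f(3)=3,f(4)=4,f(6)=6,f(12)=12 ⇒ 28
q^15  k|15↦f(k): 15:15 5:5 3:3 1:1  a_15=24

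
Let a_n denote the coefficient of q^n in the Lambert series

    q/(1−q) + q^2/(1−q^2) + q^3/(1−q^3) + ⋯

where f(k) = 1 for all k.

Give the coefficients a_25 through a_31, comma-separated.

d|25:{1,5,25}  Σf=1+1+1=3
n=26: 1·26 2·13 13·2 26·1  f→[1+1+1+1]=4
[q^27] f(27)=1,f(9)=1,f(3)=1,f(1)=1 ⇒ 4
n=28: 1·28 2·14 4·7 7·4 14·2 28·1  f→[1+1+1+1+1+1]=6
n=29: 1·29 29·1  f→[1+1]=2
n=30: 1·30 2·15 3·10 5·6 6·5 10·3 15·2 30·1  f→[1+1+1+1+1+1+1+1]=8
[q^31] f(31)=1,f(1)=1 ⇒ 2

3, 4, 4, 6, 2, 8, 2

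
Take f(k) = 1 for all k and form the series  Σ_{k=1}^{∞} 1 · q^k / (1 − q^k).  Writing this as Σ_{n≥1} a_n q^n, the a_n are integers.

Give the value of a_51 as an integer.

q^51  k|51↦f(k): 51:1 17:1 3:1 1:1  a_51=4

a_51 = 4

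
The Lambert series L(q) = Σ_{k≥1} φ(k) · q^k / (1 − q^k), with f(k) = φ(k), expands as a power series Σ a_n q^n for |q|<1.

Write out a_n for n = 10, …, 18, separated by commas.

q^10  k|10↦φ(k): 1:1 2:1 5:4 10:4  a_10=10
[q^11] φ(1)=1,φ(11)=10 ⇒ 11
q^12  k|12↦φ(k): 12:4 6:2 4:2 3:2 2:1 1:1  a_12=12
n=13: 13·1 1·13  φ→[12+1]=13
d|14:{14,7,2,1}  Σφ=6+6+1+1=14
[q^15] φ(15)=8,φ(5)=4,φ(3)=2,φ(1)=1 ⇒ 15
n=16: 1·16 2·8 4·4 8·2 16·1  φ→[1+1+2+4+8]=16
[q^17] φ(1)=1,φ(17)=16 ⇒ 17
q^18  k|18↦φ(k): 1:1 2:1 3:2 6:2 9:6 18:6  a_18=18

10, 11, 12, 13, 14, 15, 16, 17, 18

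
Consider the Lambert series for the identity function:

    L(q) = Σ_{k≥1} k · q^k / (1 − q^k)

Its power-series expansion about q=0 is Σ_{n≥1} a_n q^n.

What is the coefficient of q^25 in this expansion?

a_25 = 31

n=25: 1·25 5·5 25·1  f→[1+5+25]=31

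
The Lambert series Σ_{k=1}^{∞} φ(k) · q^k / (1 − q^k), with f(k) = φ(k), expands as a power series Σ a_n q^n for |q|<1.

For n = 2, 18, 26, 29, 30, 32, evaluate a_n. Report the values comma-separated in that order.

d|2:{2,1}  Σφ=1+1=2
[q^18] φ(1)=1,φ(2)=1,φ(3)=2,φ(6)=2,φ(9)=6,φ(18)=6 ⇒ 18
d|26:{26,13,2,1}  Σφ=12+12+1+1=26
d|29:{1,29}  Σφ=1+28=29
d|30:{1,2,3,5,6,10,15,30}  Σφ=1+1+2+4+2+4+8+8=30
n=32: 1·32 2·16 4·8 8·4 16·2 32·1  φ→[1+1+2+4+8+16]=32

2, 18, 26, 29, 30, 32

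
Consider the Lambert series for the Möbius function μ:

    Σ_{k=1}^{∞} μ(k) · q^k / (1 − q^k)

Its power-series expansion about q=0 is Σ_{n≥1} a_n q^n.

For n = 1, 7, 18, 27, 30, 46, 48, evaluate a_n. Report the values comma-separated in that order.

1, 0, 0, 0, 0, 0, 0

[q^1] μ(1)=1 ⇒ 1
n=7: 7·1 1·7  μ→[(-1)+1]=0
[q^18] μ(1)=1,μ(2)=-1,μ(3)=-1,μ(6)=1,μ(9)=0,μ(18)=0 ⇒ 0
d|27:{27,9,3,1}  Σμ=0+0+(-1)+1=0
n=30: 1·30 2·15 3·10 5·6 6·5 10·3 15·2 30·1  μ→[1+(-1)+(-1)+(-1)+1+1+1+(-1)]=0
[q^46] μ(46)=1,μ(23)=-1,μ(2)=-1,μ(1)=1 ⇒ 0
d|48:{1,2,3,4,6,8,12,16,24,48}  Σμ=1+(-1)+(-1)+0+1+0+0+0+0+0=0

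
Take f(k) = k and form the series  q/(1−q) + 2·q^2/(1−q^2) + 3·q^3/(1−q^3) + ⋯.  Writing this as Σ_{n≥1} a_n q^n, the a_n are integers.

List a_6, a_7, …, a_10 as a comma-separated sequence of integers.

q^6  k|6↦f(k): 6:6 3:3 2:2 1:1  a_6=12
q^7  k|7↦f(k): 7:7 1:1  a_7=8
d|8:{1,2,4,8}  Σf=1+2+4+8=15
d|9:{1,3,9}  Σf=1+3+9=13
q^10  k|10↦f(k): 10:10 5:5 2:2 1:1  a_10=18

12, 8, 15, 13, 18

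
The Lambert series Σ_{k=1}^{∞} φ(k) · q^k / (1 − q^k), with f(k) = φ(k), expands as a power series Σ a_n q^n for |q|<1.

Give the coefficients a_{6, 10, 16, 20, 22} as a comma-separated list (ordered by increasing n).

n=6: 1·6 2·3 3·2 6·1  φ→[1+1+2+2]=6
d|10:{10,5,2,1}  Σφ=4+4+1+1=10
q^16  k|16↦φ(k): 1:1 2:1 4:2 8:4 16:8  a_16=16
q^20  k|20↦φ(k): 20:8 10:4 5:4 4:2 2:1 1:1  a_20=20
[q^22] φ(22)=10,φ(11)=10,φ(2)=1,φ(1)=1 ⇒ 22

6, 10, 16, 20, 22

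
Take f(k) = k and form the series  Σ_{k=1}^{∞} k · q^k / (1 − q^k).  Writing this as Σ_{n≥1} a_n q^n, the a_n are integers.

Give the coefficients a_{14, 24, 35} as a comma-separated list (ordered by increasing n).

[q^14] f(1)=1,f(2)=2,f(7)=7,f(14)=14 ⇒ 24
[q^24] f(1)=1,f(2)=2,f(3)=3,f(4)=4,f(6)=6,f(8)=8,f(12)=12,f(24)=24 ⇒ 60
q^35  k|35↦f(k): 35:35 7:7 5:5 1:1  a_35=48

24, 60, 48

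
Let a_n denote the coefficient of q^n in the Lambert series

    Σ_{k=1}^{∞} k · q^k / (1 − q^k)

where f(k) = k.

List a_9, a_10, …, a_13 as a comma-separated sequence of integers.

d|9:{1,3,9}  Σf=1+3+9=13
n=10: 10·1 5·2 2·5 1·10  f→[10+5+2+1]=18
d|11:{1,11}  Σf=1+11=12
[q^12] f(1)=1,f(2)=2,f(3)=3,f(4)=4,f(6)=6,f(12)=12 ⇒ 28
q^13  k|13↦f(k): 13:13 1:1  a_13=14

13, 18, 12, 28, 14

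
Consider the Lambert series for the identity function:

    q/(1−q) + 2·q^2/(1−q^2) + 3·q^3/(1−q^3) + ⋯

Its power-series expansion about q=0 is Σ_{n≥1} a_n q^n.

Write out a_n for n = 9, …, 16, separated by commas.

13, 18, 12, 28, 14, 24, 24, 31

n=9: 9·1 3·3 1·9  f→[9+3+1]=13
n=10: 1·10 2·5 5·2 10·1  f→[1+2+5+10]=18
q^11  k|11↦f(k): 11:11 1:1  a_11=12
d|12:{12,6,4,3,2,1}  Σf=12+6+4+3+2+1=28
q^13  k|13↦f(k): 13:13 1:1  a_13=14
n=14: 14·1 7·2 2·7 1·14  f→[14+7+2+1]=24
[q^15] f(15)=15,f(5)=5,f(3)=3,f(1)=1 ⇒ 24
n=16: 16·1 8·2 4·4 2·8 1·16  f→[16+8+4+2+1]=31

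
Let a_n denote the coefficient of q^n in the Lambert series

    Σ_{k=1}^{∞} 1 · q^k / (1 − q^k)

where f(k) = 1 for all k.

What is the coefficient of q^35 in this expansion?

n=35: 35·1 7·5 5·7 1·35  f→[1+1+1+1]=4

a_35 = 4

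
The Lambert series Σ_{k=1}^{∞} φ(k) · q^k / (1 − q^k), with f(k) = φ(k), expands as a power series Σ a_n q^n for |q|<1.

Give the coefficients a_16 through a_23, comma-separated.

d|16:{1,2,4,8,16}  Σφ=1+1+2+4+8=16
q^17  k|17↦φ(k): 17:16 1:1  a_17=17
d|18:{1,2,3,6,9,18}  Σφ=1+1+2+2+6+6=18
q^19  k|19↦φ(k): 19:18 1:1  a_19=19
n=20: 20·1 10·2 5·4 4·5 2·10 1·20  φ→[8+4+4+2+1+1]=20
[q^21] φ(21)=12,φ(7)=6,φ(3)=2,φ(1)=1 ⇒ 21
[q^22] φ(22)=10,φ(11)=10,φ(2)=1,φ(1)=1 ⇒ 22
n=23: 1·23 23·1  φ→[1+22]=23

16, 17, 18, 19, 20, 21, 22, 23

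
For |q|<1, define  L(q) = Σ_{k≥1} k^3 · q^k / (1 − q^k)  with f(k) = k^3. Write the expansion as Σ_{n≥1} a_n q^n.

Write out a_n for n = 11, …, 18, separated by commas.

[q^11] f(1)=1,f(11)=1331 ⇒ 1332
d|12:{12,6,4,3,2,1}  Σf=1728+216+64+27+8+1=2044
q^13  k|13↦f(k): 1:1 13:2197  a_13=2198
d|14:{1,2,7,14}  Σf=1+8+343+2744=3096
[q^15] f(1)=1,f(3)=27,f(5)=125,f(15)=3375 ⇒ 3528
[q^16] f(1)=1,f(2)=8,f(4)=64,f(8)=512,f(16)=4096 ⇒ 4681
q^17  k|17↦f(k): 17:4913 1:1  a_17=4914
[q^18] f(18)=5832,f(9)=729,f(6)=216,f(3)=27,f(2)=8,f(1)=1 ⇒ 6813

1332, 2044, 2198, 3096, 3528, 4681, 4914, 6813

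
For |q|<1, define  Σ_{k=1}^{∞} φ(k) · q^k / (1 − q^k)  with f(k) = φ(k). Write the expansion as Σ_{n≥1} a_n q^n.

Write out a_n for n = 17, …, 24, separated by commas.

d|17:{1,17}  Σφ=1+16=17
q^18  k|18↦φ(k): 18:6 9:6 6:2 3:2 2:1 1:1  a_18=18
q^19  k|19↦φ(k): 19:18 1:1  a_19=19
n=20: 20·1 10·2 5·4 4·5 2·10 1·20  φ→[8+4+4+2+1+1]=20
[q^21] φ(1)=1,φ(3)=2,φ(7)=6,φ(21)=12 ⇒ 21
n=22: 22·1 11·2 2·11 1·22  φ→[10+10+1+1]=22
n=23: 1·23 23·1  φ→[1+22]=23
d|24:{1,2,3,4,6,8,12,24}  Σφ=1+1+2+2+2+4+4+8=24

17, 18, 19, 20, 21, 22, 23, 24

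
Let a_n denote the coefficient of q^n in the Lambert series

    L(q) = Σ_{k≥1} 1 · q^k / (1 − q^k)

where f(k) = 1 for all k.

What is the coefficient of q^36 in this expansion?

a_36 = 9

n=36: 36·1 18·2 12·3 9·4 6·6 4·9 3·12 2·18 1·36  f→[1+1+1+1+1+1+1+1+1]=9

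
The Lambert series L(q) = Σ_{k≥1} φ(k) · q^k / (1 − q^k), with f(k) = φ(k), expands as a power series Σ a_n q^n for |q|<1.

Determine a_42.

q^42  k|42↦φ(k): 42:12 21:12 14:6 7:6 6:2 3:2 2:1 1:1  a_42=42

a_42 = 42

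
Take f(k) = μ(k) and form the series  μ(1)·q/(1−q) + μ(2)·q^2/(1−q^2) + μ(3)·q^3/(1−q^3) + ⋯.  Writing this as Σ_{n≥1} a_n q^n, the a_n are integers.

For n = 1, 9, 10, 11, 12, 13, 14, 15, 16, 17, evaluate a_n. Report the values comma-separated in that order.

d|1:{1}  Σμ=1=1
d|9:{1,3,9}  Σμ=1+(-1)+0=0
[q^10] μ(1)=1,μ(2)=-1,μ(5)=-1,μ(10)=1 ⇒ 0
q^11  k|11↦μ(k): 11:-1 1:1  a_11=0
[q^12] μ(1)=1,μ(2)=-1,μ(3)=-1,μ(4)=0,μ(6)=1,μ(12)=0 ⇒ 0
[q^13] μ(13)=-1,μ(1)=1 ⇒ 0
d|14:{14,7,2,1}  Σμ=1+(-1)+(-1)+1=0
d|15:{15,5,3,1}  Σμ=1+(-1)+(-1)+1=0
d|16:{16,8,4,2,1}  Σμ=0+0+0+(-1)+1=0
d|17:{17,1}  Σμ=(-1)+1=0

1, 0, 0, 0, 0, 0, 0, 0, 0, 0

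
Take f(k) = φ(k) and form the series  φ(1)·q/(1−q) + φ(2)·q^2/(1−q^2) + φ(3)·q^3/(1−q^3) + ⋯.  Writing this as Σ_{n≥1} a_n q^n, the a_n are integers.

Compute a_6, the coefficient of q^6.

d|6:{1,2,3,6}  Σφ=1+1+2+2=6

a_6 = 6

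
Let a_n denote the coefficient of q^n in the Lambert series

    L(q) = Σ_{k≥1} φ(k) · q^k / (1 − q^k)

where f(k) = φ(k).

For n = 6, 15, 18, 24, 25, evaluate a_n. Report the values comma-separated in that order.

q^6  k|6↦φ(k): 6:2 3:2 2:1 1:1  a_6=6
q^15  k|15↦φ(k): 15:8 5:4 3:2 1:1  a_15=15
q^18  k|18↦φ(k): 1:1 2:1 3:2 6:2 9:6 18:6  a_18=18
n=24: 1·24 2·12 3·8 4·6 6·4 8·3 12·2 24·1  φ→[1+1+2+2+2+4+4+8]=24
n=25: 25·1 5·5 1·25  φ→[20+4+1]=25

6, 15, 18, 24, 25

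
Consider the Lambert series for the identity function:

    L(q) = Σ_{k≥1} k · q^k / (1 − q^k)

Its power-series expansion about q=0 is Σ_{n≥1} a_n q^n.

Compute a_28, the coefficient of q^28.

a_28 = 56

q^28  k|28↦f(k): 28:28 14:14 7:7 4:4 2:2 1:1  a_28=56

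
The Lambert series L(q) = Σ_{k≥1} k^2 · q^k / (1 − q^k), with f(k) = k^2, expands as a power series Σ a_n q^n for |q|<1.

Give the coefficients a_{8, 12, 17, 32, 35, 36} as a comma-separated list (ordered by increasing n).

85, 210, 290, 1365, 1300, 1911

q^8  k|8↦f(k): 1:1 2:4 4:16 8:64  a_8=85
[q^12] f(1)=1,f(2)=4,f(3)=9,f(4)=16,f(6)=36,f(12)=144 ⇒ 210
q^17  k|17↦f(k): 17:289 1:1  a_17=290
q^32  k|32↦f(k): 1:1 2:4 4:16 8:64 16:256 32:1024  a_32=1365
d|35:{35,7,5,1}  Σf=1225+49+25+1=1300
n=36: 36·1 18·2 12·3 9·4 6·6 4·9 3·12 2·18 1·36  f→[1296+324+144+81+36+16+9+4+1]=1911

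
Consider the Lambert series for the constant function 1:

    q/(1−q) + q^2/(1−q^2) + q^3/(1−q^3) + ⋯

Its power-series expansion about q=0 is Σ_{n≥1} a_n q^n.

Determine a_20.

[q^20] f(1)=1,f(2)=1,f(4)=1,f(5)=1,f(10)=1,f(20)=1 ⇒ 6

a_20 = 6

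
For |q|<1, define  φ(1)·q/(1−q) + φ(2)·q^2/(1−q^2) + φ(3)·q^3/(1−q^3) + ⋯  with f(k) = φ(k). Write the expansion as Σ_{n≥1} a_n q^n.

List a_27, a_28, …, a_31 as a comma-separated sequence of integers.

[q^27] φ(27)=18,φ(9)=6,φ(3)=2,φ(1)=1 ⇒ 27
d|28:{1,2,4,7,14,28}  Σφ=1+1+2+6+6+12=28
q^29  k|29↦φ(k): 29:28 1:1  a_29=29
d|30:{1,2,3,5,6,10,15,30}  Σφ=1+1+2+4+2+4+8+8=30
n=31: 31·1 1·31  φ→[30+1]=31

27, 28, 29, 30, 31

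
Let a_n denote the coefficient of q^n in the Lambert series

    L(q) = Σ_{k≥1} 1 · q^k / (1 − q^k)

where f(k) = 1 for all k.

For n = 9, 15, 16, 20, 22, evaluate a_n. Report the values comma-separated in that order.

n=9: 9·1 3·3 1·9  f→[1+1+1]=3
q^15  k|15↦f(k): 15:1 5:1 3:1 1:1  a_15=4
[q^16] f(1)=1,f(2)=1,f(4)=1,f(8)=1,f(16)=1 ⇒ 5
[q^20] f(20)=1,f(10)=1,f(5)=1,f(4)=1,f(2)=1,f(1)=1 ⇒ 6
[q^22] f(22)=1,f(11)=1,f(2)=1,f(1)=1 ⇒ 4

3, 4, 5, 6, 4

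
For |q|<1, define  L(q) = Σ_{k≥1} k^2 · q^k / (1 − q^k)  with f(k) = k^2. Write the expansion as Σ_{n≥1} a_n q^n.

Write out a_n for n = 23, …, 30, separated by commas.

530, 850, 651, 850, 820, 1050, 842, 1300

d|23:{1,23}  Σf=1+529=530
q^24  k|24↦f(k): 24:576 12:144 8:64 6:36 4:16 3:9 2:4 1:1  a_24=850
d|25:{25,5,1}  Σf=625+25+1=651
n=26: 1·26 2·13 13·2 26·1  f→[1+4+169+676]=850
[q^27] f(1)=1,f(3)=9,f(9)=81,f(27)=729 ⇒ 820
d|28:{28,14,7,4,2,1}  Σf=784+196+49+16+4+1=1050
[q^29] f(29)=841,f(1)=1 ⇒ 842
[q^30] f(30)=900,f(15)=225,f(10)=100,f(6)=36,f(5)=25,f(3)=9,f(2)=4,f(1)=1 ⇒ 1300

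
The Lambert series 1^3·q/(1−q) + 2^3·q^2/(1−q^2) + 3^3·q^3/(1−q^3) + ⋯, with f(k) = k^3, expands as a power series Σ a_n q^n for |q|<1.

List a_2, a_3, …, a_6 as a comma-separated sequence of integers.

9, 28, 73, 126, 252

q^2  k|2↦f(k): 1:1 2:8  a_2=9
n=3: 3·1 1·3  f→[27+1]=28
n=4: 1·4 2·2 4·1  f→[1+8+64]=73
[q^5] f(5)=125,f(1)=1 ⇒ 126
[q^6] f(1)=1,f(2)=8,f(3)=27,f(6)=216 ⇒ 252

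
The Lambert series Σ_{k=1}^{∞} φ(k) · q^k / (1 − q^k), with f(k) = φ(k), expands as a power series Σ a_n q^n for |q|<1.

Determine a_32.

q^32  k|32↦φ(k): 32:16 16:8 8:4 4:2 2:1 1:1  a_32=32

a_32 = 32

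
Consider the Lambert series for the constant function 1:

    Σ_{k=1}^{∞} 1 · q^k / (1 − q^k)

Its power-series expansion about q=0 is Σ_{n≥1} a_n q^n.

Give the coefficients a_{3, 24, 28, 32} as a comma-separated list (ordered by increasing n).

2, 8, 6, 6

n=3: 1·3 3·1  f→[1+1]=2
n=24: 24·1 12·2 8·3 6·4 4·6 3·8 2·12 1·24  f→[1+1+1+1+1+1+1+1]=8
[q^28] f(28)=1,f(14)=1,f(7)=1,f(4)=1,f(2)=1,f(1)=1 ⇒ 6
d|32:{32,16,8,4,2,1}  Σf=1+1+1+1+1+1=6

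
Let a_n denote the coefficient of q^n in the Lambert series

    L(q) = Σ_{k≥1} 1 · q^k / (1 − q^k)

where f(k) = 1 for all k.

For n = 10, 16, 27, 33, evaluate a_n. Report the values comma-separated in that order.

4, 5, 4, 4

[q^10] f(10)=1,f(5)=1,f(2)=1,f(1)=1 ⇒ 4
d|16:{16,8,4,2,1}  Σf=1+1+1+1+1=5
n=27: 27·1 9·3 3·9 1·27  f→[1+1+1+1]=4
[q^33] f(1)=1,f(3)=1,f(11)=1,f(33)=1 ⇒ 4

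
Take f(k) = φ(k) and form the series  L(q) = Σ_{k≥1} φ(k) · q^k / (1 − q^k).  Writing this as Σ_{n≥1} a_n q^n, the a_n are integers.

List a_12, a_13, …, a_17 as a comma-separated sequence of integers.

q^12  k|12↦φ(k): 1:1 2:1 3:2 4:2 6:2 12:4  a_12=12
q^13  k|13↦φ(k): 1:1 13:12  a_13=13
[q^14] φ(14)=6,φ(7)=6,φ(2)=1,φ(1)=1 ⇒ 14
d|15:{1,3,5,15}  Σφ=1+2+4+8=15
[q^16] φ(16)=8,φ(8)=4,φ(4)=2,φ(2)=1,φ(1)=1 ⇒ 16
q^17  k|17↦φ(k): 17:16 1:1  a_17=17

12, 13, 14, 15, 16, 17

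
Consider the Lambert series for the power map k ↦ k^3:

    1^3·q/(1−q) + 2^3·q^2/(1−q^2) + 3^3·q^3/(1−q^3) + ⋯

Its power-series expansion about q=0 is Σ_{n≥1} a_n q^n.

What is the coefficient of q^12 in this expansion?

[q^12] f(1)=1,f(2)=8,f(3)=27,f(4)=64,f(6)=216,f(12)=1728 ⇒ 2044

a_12 = 2044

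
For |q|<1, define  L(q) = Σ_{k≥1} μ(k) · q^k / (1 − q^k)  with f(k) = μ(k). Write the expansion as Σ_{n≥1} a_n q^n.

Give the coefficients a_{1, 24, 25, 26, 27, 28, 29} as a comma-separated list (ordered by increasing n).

1, 0, 0, 0, 0, 0, 0

n=1: 1·1  μ→[1]=1
d|24:{24,12,8,6,4,3,2,1}  Σμ=0+0+0+1+0+(-1)+(-1)+1=0
d|25:{1,5,25}  Σμ=1+(-1)+0=0
d|26:{1,2,13,26}  Σμ=1+(-1)+(-1)+1=0
q^27  k|27↦μ(k): 27:0 9:0 3:-1 1:1  a_27=0
d|28:{28,14,7,4,2,1}  Σμ=0+1+(-1)+0+(-1)+1=0
[q^29] μ(29)=-1,μ(1)=1 ⇒ 0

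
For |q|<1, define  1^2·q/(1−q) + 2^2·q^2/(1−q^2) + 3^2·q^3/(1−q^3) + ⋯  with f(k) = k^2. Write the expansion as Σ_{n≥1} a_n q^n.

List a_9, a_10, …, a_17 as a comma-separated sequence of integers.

91, 130, 122, 210, 170, 250, 260, 341, 290

n=9: 9·1 3·3 1·9  f→[81+9+1]=91
d|10:{1,2,5,10}  Σf=1+4+25+100=130
q^11  k|11↦f(k): 1:1 11:121  a_11=122
n=12: 12·1 6·2 4·3 3·4 2·6 1·12  f→[144+36+16+9+4+1]=210
d|13:{13,1}  Σf=169+1=170
d|14:{1,2,7,14}  Σf=1+4+49+196=250
n=15: 1·15 3·5 5·3 15·1  f→[1+9+25+225]=260
d|16:{1,2,4,8,16}  Σf=1+4+16+64+256=341
[q^17] f(17)=289,f(1)=1 ⇒ 290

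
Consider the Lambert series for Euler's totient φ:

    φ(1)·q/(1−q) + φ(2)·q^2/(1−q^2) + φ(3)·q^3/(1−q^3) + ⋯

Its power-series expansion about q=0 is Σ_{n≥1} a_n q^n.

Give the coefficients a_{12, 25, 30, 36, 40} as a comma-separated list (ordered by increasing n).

d|12:{12,6,4,3,2,1}  Σφ=4+2+2+2+1+1=12
[q^25] φ(25)=20,φ(5)=4,φ(1)=1 ⇒ 25
q^30  k|30↦φ(k): 30:8 15:8 10:4 6:2 5:4 3:2 2:1 1:1  a_30=30
n=36: 36·1 18·2 12·3 9·4 6·6 4·9 3·12 2·18 1·36  φ→[12+6+4+6+2+2+2+1+1]=36
q^40  k|40↦φ(k): 1:1 2:1 4:2 5:4 8:4 10:4 20:8 40:16  a_40=40

12, 25, 30, 36, 40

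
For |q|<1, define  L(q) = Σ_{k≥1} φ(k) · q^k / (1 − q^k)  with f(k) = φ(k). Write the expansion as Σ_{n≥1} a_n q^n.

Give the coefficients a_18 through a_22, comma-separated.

d|18:{1,2,3,6,9,18}  Σφ=1+1+2+2+6+6=18
[q^19] φ(19)=18,φ(1)=1 ⇒ 19
d|20:{1,2,4,5,10,20}  Σφ=1+1+2+4+4+8=20
[q^21] φ(1)=1,φ(3)=2,φ(7)=6,φ(21)=12 ⇒ 21
[q^22] φ(22)=10,φ(11)=10,φ(2)=1,φ(1)=1 ⇒ 22

18, 19, 20, 21, 22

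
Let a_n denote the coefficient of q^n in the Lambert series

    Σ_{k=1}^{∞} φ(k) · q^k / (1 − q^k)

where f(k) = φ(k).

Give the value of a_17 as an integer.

n=17: 1·17 17·1  φ→[1+16]=17

a_17 = 17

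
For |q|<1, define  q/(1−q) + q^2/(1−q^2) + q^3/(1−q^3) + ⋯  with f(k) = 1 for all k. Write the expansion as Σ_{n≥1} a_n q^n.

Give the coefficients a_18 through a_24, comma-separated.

q^18  k|18↦f(k): 1:1 2:1 3:1 6:1 9:1 18:1  a_18=6
d|19:{19,1}  Σf=1+1=2
[q^20] f(1)=1,f(2)=1,f(4)=1,f(5)=1,f(10)=1,f(20)=1 ⇒ 6
d|21:{1,3,7,21}  Σf=1+1+1+1=4
d|22:{1,2,11,22}  Σf=1+1+1+1=4
[q^23] f(23)=1,f(1)=1 ⇒ 2
q^24  k|24↦f(k): 1:1 2:1 3:1 4:1 6:1 8:1 12:1 24:1  a_24=8

6, 2, 6, 4, 4, 2, 8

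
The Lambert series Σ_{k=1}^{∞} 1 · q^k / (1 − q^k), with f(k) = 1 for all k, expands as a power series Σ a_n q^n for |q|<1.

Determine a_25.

n=25: 1·25 5·5 25·1  f→[1+1+1]=3

a_25 = 3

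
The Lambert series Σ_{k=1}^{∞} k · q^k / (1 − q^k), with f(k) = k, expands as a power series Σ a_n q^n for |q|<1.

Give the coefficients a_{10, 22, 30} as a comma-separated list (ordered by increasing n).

q^10  k|10↦f(k): 10:10 5:5 2:2 1:1  a_10=18
q^22  k|22↦f(k): 1:1 2:2 11:11 22:22  a_22=36
[q^30] f(1)=1,f(2)=2,f(3)=3,f(5)=5,f(6)=6,f(10)=10,f(15)=15,f(30)=30 ⇒ 72

18, 36, 72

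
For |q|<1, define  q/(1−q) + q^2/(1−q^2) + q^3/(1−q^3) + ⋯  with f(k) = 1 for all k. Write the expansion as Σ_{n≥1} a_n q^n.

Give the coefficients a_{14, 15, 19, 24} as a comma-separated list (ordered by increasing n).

n=14: 14·1 7·2 2·7 1·14  f→[1+1+1+1]=4
d|15:{15,5,3,1}  Σf=1+1+1+1=4
d|19:{1,19}  Σf=1+1=2
q^24  k|24↦f(k): 24:1 12:1 8:1 6:1 4:1 3:1 2:1 1:1  a_24=8

4, 4, 2, 8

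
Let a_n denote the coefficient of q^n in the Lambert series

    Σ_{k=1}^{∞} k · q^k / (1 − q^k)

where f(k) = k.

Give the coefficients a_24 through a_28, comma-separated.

q^24  k|24↦f(k): 24:24 12:12 8:8 6:6 4:4 3:3 2:2 1:1  a_24=60
d|25:{25,5,1}  Σf=25+5+1=31
d|26:{1,2,13,26}  Σf=1+2+13+26=42
n=27: 1·27 3·9 9·3 27·1  f→[1+3+9+27]=40
[q^28] f(1)=1,f(2)=2,f(4)=4,f(7)=7,f(14)=14,f(28)=28 ⇒ 56

60, 31, 42, 40, 56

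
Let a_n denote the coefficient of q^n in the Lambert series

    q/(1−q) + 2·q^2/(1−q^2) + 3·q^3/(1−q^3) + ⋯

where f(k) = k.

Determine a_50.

n=50: 1·50 2·25 5·10 10·5 25·2 50·1  f→[1+2+5+10+25+50]=93

a_50 = 93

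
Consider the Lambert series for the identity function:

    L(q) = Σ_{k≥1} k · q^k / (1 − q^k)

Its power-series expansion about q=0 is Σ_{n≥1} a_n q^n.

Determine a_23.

a_23 = 24

q^23  k|23↦f(k): 1:1 23:23  a_23=24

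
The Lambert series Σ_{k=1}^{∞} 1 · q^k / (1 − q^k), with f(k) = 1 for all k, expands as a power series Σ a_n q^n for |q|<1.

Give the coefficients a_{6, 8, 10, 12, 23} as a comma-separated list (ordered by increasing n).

4, 4, 4, 6, 2

[q^6] f(1)=1,f(2)=1,f(3)=1,f(6)=1 ⇒ 4
d|8:{1,2,4,8}  Σf=1+1+1+1=4
q^10  k|10↦f(k): 1:1 2:1 5:1 10:1  a_10=4
[q^12] f(12)=1,f(6)=1,f(4)=1,f(3)=1,f(2)=1,f(1)=1 ⇒ 6
n=23: 1·23 23·1  f→[1+1]=2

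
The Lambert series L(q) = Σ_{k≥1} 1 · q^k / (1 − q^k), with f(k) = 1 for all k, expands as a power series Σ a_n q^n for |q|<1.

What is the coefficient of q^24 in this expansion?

d|24:{1,2,3,4,6,8,12,24}  Σf=1+1+1+1+1+1+1+1=8

a_24 = 8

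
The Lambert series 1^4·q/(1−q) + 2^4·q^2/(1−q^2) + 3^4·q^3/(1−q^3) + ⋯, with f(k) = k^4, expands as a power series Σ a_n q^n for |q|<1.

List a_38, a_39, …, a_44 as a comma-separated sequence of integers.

d|38:{1,2,19,38}  Σf=1+16+130321+2085136=2215474
[q^39] f(39)=2313441,f(13)=28561,f(3)=81,f(1)=1 ⇒ 2342084
n=40: 40·1 20·2 10·4 8·5 5·8 4·10 2·20 1·40  f→[2560000+160000+10000+4096+625+256+16+1]=2734994
d|41:{1,41}  Σf=1+2825761=2825762
[q^42] f(1)=1,f(2)=16,f(3)=81,f(6)=1296,f(7)=2401,f(14)=38416,f(21)=194481,f(42)=3111696 ⇒ 3348388
[q^43] f(43)=3418801,f(1)=1 ⇒ 3418802
n=44: 1·44 2·22 4·11 11·4 22·2 44·1  f→[1+16+256+14641+234256+3748096]=3997266

2215474, 2342084, 2734994, 2825762, 3348388, 3418802, 3997266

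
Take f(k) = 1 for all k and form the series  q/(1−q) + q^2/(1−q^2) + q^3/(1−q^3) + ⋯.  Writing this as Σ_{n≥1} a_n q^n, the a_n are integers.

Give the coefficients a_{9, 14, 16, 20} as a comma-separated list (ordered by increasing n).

d|9:{9,3,1}  Σf=1+1+1=3
[q^14] f(14)=1,f(7)=1,f(2)=1,f(1)=1 ⇒ 4
d|16:{16,8,4,2,1}  Σf=1+1+1+1+1=5
d|20:{20,10,5,4,2,1}  Σf=1+1+1+1+1+1=6

3, 4, 5, 6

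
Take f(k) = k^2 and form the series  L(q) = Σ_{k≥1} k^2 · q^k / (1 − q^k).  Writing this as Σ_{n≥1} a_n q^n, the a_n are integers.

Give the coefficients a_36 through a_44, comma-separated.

n=36: 1·36 2·18 3·12 4·9 6·6 9·4 12·3 18·2 36·1  f→[1+4+9+16+36+81+144+324+1296]=1911
q^37  k|37↦f(k): 37:1369 1:1  a_37=1370
q^38  k|38↦f(k): 1:1 2:4 19:361 38:1444  a_38=1810
q^39  k|39↦f(k): 1:1 3:9 13:169 39:1521  a_39=1700
q^40  k|40↦f(k): 1:1 2:4 4:16 5:25 8:64 10:100 20:400 40:1600  a_40=2210
[q^41] f(41)=1681,f(1)=1 ⇒ 1682
[q^42] f(1)=1,f(2)=4,f(3)=9,f(6)=36,f(7)=49,f(14)=196,f(21)=441,f(42)=1764 ⇒ 2500
q^43  k|43↦f(k): 1:1 43:1849  a_43=1850
d|44:{1,2,4,11,22,44}  Σf=1+4+16+121+484+1936=2562

1911, 1370, 1810, 1700, 2210, 1682, 2500, 1850, 2562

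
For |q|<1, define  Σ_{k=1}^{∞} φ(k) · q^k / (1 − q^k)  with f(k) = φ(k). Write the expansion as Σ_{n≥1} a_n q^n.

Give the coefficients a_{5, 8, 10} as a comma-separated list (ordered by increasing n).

[q^5] φ(5)=4,φ(1)=1 ⇒ 5
[q^8] φ(1)=1,φ(2)=1,φ(4)=2,φ(8)=4 ⇒ 8
[q^10] φ(10)=4,φ(5)=4,φ(2)=1,φ(1)=1 ⇒ 10

5, 8, 10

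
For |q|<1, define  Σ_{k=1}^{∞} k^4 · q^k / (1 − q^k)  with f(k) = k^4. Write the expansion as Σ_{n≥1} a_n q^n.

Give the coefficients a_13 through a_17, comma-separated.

28562, 40834, 51332, 69905, 83522

[q^13] f(1)=1,f(13)=28561 ⇒ 28562
q^14  k|14↦f(k): 1:1 2:16 7:2401 14:38416  a_14=40834
q^15  k|15↦f(k): 15:50625 5:625 3:81 1:1  a_15=51332
d|16:{1,2,4,8,16}  Σf=1+16+256+4096+65536=69905
n=17: 1·17 17·1  f→[1+83521]=83522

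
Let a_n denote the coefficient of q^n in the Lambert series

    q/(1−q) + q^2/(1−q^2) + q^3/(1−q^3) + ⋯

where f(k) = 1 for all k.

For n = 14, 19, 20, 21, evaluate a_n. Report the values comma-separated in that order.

4, 2, 6, 4

[q^14] f(1)=1,f(2)=1,f(7)=1,f(14)=1 ⇒ 4
n=19: 1·19 19·1  f→[1+1]=2
n=20: 1·20 2·10 4·5 5·4 10·2 20·1  f→[1+1+1+1+1+1]=6
n=21: 1·21 3·7 7·3 21·1  f→[1+1+1+1]=4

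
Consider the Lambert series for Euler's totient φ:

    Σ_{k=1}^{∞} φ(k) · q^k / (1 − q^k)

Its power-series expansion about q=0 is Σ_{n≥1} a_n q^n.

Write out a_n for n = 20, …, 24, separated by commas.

n=20: 20·1 10·2 5·4 4·5 2·10 1·20  φ→[8+4+4+2+1+1]=20
q^21  k|21↦φ(k): 21:12 7:6 3:2 1:1  a_21=21
[q^22] φ(1)=1,φ(2)=1,φ(11)=10,φ(22)=10 ⇒ 22
n=23: 23·1 1·23  φ→[22+1]=23
[q^24] φ(24)=8,φ(12)=4,φ(8)=4,φ(6)=2,φ(4)=2,φ(3)=2,φ(2)=1,φ(1)=1 ⇒ 24

20, 21, 22, 23, 24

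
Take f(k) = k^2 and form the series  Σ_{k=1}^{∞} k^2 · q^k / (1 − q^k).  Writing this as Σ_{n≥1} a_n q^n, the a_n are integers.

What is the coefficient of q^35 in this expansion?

a_35 = 1300

[q^35] f(1)=1,f(5)=25,f(7)=49,f(35)=1225 ⇒ 1300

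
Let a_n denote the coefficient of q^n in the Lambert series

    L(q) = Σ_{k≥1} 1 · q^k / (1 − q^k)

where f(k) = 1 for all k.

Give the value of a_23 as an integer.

q^23  k|23↦f(k): 1:1 23:1  a_23=2

a_23 = 2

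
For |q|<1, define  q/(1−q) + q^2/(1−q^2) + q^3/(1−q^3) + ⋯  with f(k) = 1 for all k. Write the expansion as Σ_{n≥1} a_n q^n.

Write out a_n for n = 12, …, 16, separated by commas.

d|12:{1,2,3,4,6,12}  Σf=1+1+1+1+1+1=6
[q^13] f(13)=1,f(1)=1 ⇒ 2
n=14: 1·14 2·7 7·2 14·1  f→[1+1+1+1]=4
d|15:{1,3,5,15}  Σf=1+1+1+1=4
d|16:{1,2,4,8,16}  Σf=1+1+1+1+1=5

6, 2, 4, 4, 5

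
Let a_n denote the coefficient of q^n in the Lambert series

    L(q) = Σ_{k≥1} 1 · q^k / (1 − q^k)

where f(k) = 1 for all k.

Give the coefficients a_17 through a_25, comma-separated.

d|17:{17,1}  Σf=1+1=2
d|18:{1,2,3,6,9,18}  Σf=1+1+1+1+1+1=6
d|19:{19,1}  Σf=1+1=2
d|20:{20,10,5,4,2,1}  Σf=1+1+1+1+1+1=6
n=21: 1·21 3·7 7·3 21·1  f→[1+1+1+1]=4
q^22  k|22↦f(k): 1:1 2:1 11:1 22:1  a_22=4
[q^23] f(1)=1,f(23)=1 ⇒ 2
q^24  k|24↦f(k): 1:1 2:1 3:1 4:1 6:1 8:1 12:1 24:1  a_24=8
[q^25] f(1)=1,f(5)=1,f(25)=1 ⇒ 3

2, 6, 2, 6, 4, 4, 2, 8, 3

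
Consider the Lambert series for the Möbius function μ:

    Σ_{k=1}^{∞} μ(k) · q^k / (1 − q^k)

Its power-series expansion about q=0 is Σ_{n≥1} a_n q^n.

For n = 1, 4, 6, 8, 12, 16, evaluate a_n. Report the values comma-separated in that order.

[q^1] μ(1)=1 ⇒ 1
q^4  k|4↦μ(k): 4:0 2:-1 1:1  a_4=0
[q^6] μ(6)=1,μ(3)=-1,μ(2)=-1,μ(1)=1 ⇒ 0
[q^8] μ(1)=1,μ(2)=-1,μ(4)=0,μ(8)=0 ⇒ 0
n=12: 1·12 2·6 3·4 4·3 6·2 12·1  μ→[1+(-1)+(-1)+0+1+0]=0
[q^16] μ(16)=0,μ(8)=0,μ(4)=0,μ(2)=-1,μ(1)=1 ⇒ 0

1, 0, 0, 0, 0, 0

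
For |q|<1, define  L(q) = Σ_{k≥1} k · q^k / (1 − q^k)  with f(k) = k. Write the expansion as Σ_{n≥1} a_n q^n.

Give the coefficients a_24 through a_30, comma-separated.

q^24  k|24↦f(k): 1:1 2:2 3:3 4:4 6:6 8:8 12:12 24:24  a_24=60
[q^25] f(25)=25,f(5)=5,f(1)=1 ⇒ 31
[q^26] f(1)=1,f(2)=2,f(13)=13,f(26)=26 ⇒ 42
n=27: 1·27 3·9 9·3 27·1  f→[1+3+9+27]=40
q^28  k|28↦f(k): 28:28 14:14 7:7 4:4 2:2 1:1  a_28=56
q^29  k|29↦f(k): 29:29 1:1  a_29=30
d|30:{1,2,3,5,6,10,15,30}  Σf=1+2+3+5+6+10+15+30=72

60, 31, 42, 40, 56, 30, 72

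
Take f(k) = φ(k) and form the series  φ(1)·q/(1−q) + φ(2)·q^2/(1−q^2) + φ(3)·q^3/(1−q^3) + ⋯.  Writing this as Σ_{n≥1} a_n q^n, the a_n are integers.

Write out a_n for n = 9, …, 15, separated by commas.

[q^9] φ(9)=6,φ(3)=2,φ(1)=1 ⇒ 9
[q^10] φ(1)=1,φ(2)=1,φ(5)=4,φ(10)=4 ⇒ 10
[q^11] φ(11)=10,φ(1)=1 ⇒ 11
d|12:{1,2,3,4,6,12}  Σφ=1+1+2+2+2+4=12
[q^13] φ(13)=12,φ(1)=1 ⇒ 13
n=14: 1·14 2·7 7·2 14·1  φ→[1+1+6+6]=14
q^15  k|15↦φ(k): 1:1 3:2 5:4 15:8  a_15=15

9, 10, 11, 12, 13, 14, 15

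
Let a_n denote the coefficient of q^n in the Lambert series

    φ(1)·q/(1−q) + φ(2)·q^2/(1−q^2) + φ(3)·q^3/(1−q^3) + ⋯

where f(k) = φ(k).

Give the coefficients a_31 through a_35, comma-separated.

q^31  k|31↦φ(k): 31:30 1:1  a_31=31
[q^32] φ(1)=1,φ(2)=1,φ(4)=2,φ(8)=4,φ(16)=8,φ(32)=16 ⇒ 32
q^33  k|33↦φ(k): 1:1 3:2 11:10 33:20  a_33=33
q^34  k|34↦φ(k): 34:16 17:16 2:1 1:1  a_34=34
d|35:{35,7,5,1}  Σφ=24+6+4+1=35

31, 32, 33, 34, 35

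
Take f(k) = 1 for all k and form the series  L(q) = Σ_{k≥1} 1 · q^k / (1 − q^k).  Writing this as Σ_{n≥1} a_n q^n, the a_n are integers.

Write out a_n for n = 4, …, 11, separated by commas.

n=4: 1·4 2·2 4·1  f→[1+1+1]=3
d|5:{1,5}  Σf=1+1=2
[q^6] f(6)=1,f(3)=1,f(2)=1,f(1)=1 ⇒ 4
d|7:{7,1}  Σf=1+1=2
d|8:{1,2,4,8}  Σf=1+1+1+1=4
[q^9] f(1)=1,f(3)=1,f(9)=1 ⇒ 3
d|10:{10,5,2,1}  Σf=1+1+1+1=4
n=11: 11·1 1·11  f→[1+1]=2

3, 2, 4, 2, 4, 3, 4, 2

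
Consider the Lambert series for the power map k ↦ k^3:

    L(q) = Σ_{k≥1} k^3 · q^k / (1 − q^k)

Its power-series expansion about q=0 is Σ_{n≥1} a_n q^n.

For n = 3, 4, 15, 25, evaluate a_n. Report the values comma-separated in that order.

[q^3] f(3)=27,f(1)=1 ⇒ 28
q^4  k|4↦f(k): 4:64 2:8 1:1  a_4=73
[q^15] f(15)=3375,f(5)=125,f(3)=27,f(1)=1 ⇒ 3528
d|25:{1,5,25}  Σf=1+125+15625=15751

28, 73, 3528, 15751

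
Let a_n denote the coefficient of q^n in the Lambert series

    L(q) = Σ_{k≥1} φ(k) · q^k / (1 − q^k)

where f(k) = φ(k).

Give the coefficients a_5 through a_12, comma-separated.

d|5:{5,1}  Σφ=4+1=5
d|6:{6,3,2,1}  Σφ=2+2+1+1=6
d|7:{7,1}  Σφ=6+1=7
q^8  k|8↦φ(k): 1:1 2:1 4:2 8:4  a_8=8
n=9: 9·1 3·3 1·9  φ→[6+2+1]=9
[q^10] φ(1)=1,φ(2)=1,φ(5)=4,φ(10)=4 ⇒ 10
q^11  k|11↦φ(k): 1:1 11:10  a_11=11
[q^12] φ(12)=4,φ(6)=2,φ(4)=2,φ(3)=2,φ(2)=1,φ(1)=1 ⇒ 12

5, 6, 7, 8, 9, 10, 11, 12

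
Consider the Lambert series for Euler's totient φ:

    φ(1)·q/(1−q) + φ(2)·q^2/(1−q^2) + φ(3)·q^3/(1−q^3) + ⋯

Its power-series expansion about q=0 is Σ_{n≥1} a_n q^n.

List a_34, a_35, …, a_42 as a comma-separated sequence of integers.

n=34: 34·1 17·2 2·17 1·34  φ→[16+16+1+1]=34
[q^35] φ(1)=1,φ(5)=4,φ(7)=6,φ(35)=24 ⇒ 35
d|36:{36,18,12,9,6,4,3,2,1}  Σφ=12+6+4+6+2+2+2+1+1=36
[q^37] φ(37)=36,φ(1)=1 ⇒ 37
q^38  k|38↦φ(k): 1:1 2:1 19:18 38:18  a_38=38
[q^39] φ(39)=24,φ(13)=12,φ(3)=2,φ(1)=1 ⇒ 39
d|40:{1,2,4,5,8,10,20,40}  Σφ=1+1+2+4+4+4+8+16=40
n=41: 1·41 41·1  φ→[1+40]=41
n=42: 1·42 2·21 3·14 6·7 7·6 14·3 21·2 42·1  φ→[1+1+2+2+6+6+12+12]=42

34, 35, 36, 37, 38, 39, 40, 41, 42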